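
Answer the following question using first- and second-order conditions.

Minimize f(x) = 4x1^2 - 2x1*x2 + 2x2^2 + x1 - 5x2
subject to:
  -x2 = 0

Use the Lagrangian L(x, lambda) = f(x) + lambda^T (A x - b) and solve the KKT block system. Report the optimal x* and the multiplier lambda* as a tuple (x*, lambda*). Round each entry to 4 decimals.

Form the Lagrangian:
  L(x, lambda) = (1/2) x^T Q x + c^T x + lambda^T (A x - b)
Stationarity (grad_x L = 0): Q x + c + A^T lambda = 0.
Primal feasibility: A x = b.

This gives the KKT block system:
  [ Q   A^T ] [ x     ]   [-c ]
  [ A    0  ] [ lambda ] = [ b ]

Solving the linear system:
  x*      = (-0.125, 0)
  lambda* = (-4.75)
  f(x*)   = -0.0625

x* = (-0.125, 0), lambda* = (-4.75)


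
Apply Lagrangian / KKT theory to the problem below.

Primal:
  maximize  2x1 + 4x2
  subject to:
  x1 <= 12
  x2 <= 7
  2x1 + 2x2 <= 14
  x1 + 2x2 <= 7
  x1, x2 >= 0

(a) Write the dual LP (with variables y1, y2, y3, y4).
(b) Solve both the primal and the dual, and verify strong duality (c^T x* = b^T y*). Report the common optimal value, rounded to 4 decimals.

The standard primal-dual pair for 'max c^T x s.t. A x <= b, x >= 0' is:
  Dual:  min b^T y  s.t.  A^T y >= c,  y >= 0.

So the dual LP is:
  minimize  12y1 + 7y2 + 14y3 + 7y4
  subject to:
    y1 + 2y3 + y4 >= 2
    y2 + 2y3 + 2y4 >= 4
    y1, y2, y3, y4 >= 0

Solving the primal: x* = (7, 0).
  primal value c^T x* = 14.
Solving the dual: y* = (0, 0, 0, 2).
  dual value b^T y* = 14.
Strong duality: c^T x* = b^T y*. Confirmed.

14


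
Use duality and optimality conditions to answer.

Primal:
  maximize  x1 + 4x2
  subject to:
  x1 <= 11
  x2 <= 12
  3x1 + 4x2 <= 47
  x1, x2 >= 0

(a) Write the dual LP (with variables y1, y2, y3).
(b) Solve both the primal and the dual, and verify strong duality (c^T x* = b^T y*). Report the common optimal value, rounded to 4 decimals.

The standard primal-dual pair for 'max c^T x s.t. A x <= b, x >= 0' is:
  Dual:  min b^T y  s.t.  A^T y >= c,  y >= 0.

So the dual LP is:
  minimize  11y1 + 12y2 + 47y3
  subject to:
    y1 + 3y3 >= 1
    y2 + 4y3 >= 4
    y1, y2, y3 >= 0

Solving the primal: x* = (0, 11.75).
  primal value c^T x* = 47.
Solving the dual: y* = (0, 0, 1).
  dual value b^T y* = 47.
Strong duality: c^T x* = b^T y*. Confirmed.

47


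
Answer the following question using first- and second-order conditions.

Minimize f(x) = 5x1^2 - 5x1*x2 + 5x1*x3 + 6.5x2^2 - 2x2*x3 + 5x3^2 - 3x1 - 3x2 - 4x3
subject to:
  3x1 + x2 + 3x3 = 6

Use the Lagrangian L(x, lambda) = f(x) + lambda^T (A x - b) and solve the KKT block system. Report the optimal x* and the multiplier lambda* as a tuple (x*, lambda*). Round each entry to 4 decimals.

Form the Lagrangian:
  L(x, lambda) = (1/2) x^T Q x + c^T x + lambda^T (A x - b)
Stationarity (grad_x L = 0): Q x + c + A^T lambda = 0.
Primal feasibility: A x = b.

This gives the KKT block system:
  [ Q   A^T ] [ x     ]   [-c ]
  [ A    0  ] [ lambda ] = [ b ]

Solving the linear system:
  x*      = (1.0182, 0.8865, 0.6863)
  lambda* = (-2.0604)
  f(x*)   = 1.9516

x* = (1.0182, 0.8865, 0.6863), lambda* = (-2.0604)


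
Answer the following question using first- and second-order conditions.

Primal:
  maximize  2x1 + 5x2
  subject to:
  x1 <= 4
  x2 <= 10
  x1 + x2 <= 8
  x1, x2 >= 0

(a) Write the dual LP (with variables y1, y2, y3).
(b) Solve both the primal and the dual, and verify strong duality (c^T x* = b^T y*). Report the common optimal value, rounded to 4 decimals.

The standard primal-dual pair for 'max c^T x s.t. A x <= b, x >= 0' is:
  Dual:  min b^T y  s.t.  A^T y >= c,  y >= 0.

So the dual LP is:
  minimize  4y1 + 10y2 + 8y3
  subject to:
    y1 + y3 >= 2
    y2 + y3 >= 5
    y1, y2, y3 >= 0

Solving the primal: x* = (0, 8).
  primal value c^T x* = 40.
Solving the dual: y* = (0, 0, 5).
  dual value b^T y* = 40.
Strong duality: c^T x* = b^T y*. Confirmed.

40


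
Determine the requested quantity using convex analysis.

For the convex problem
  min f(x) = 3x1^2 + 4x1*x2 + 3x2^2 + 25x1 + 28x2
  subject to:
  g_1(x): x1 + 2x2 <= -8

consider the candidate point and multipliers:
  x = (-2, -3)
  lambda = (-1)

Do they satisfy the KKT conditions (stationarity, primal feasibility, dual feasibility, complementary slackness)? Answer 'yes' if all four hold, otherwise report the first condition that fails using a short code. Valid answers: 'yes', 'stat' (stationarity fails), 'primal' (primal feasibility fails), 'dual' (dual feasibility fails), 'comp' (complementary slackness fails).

Gradient of f: grad f(x) = Q x + c = (1, 2)
Constraint values g_i(x) = a_i^T x - b_i:
  g_1((-2, -3)) = 0
Stationarity residual: grad f(x) + sum_i lambda_i a_i = (0, 0)
  -> stationarity OK
Primal feasibility (all g_i <= 0): OK
Dual feasibility (all lambda_i >= 0): FAILS
Complementary slackness (lambda_i * g_i(x) = 0 for all i): OK

Verdict: the first failing condition is dual_feasibility -> dual.

dual


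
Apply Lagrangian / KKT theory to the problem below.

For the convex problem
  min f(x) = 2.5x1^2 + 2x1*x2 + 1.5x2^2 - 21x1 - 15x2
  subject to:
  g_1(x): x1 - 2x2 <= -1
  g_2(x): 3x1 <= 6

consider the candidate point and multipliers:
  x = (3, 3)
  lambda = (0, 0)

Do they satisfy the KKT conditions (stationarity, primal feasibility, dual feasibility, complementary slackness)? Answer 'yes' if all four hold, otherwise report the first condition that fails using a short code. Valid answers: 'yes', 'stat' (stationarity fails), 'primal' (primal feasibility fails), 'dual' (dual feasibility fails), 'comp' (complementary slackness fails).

Gradient of f: grad f(x) = Q x + c = (0, 0)
Constraint values g_i(x) = a_i^T x - b_i:
  g_1((3, 3)) = -2
  g_2((3, 3)) = 3
Stationarity residual: grad f(x) + sum_i lambda_i a_i = (0, 0)
  -> stationarity OK
Primal feasibility (all g_i <= 0): FAILS
Dual feasibility (all lambda_i >= 0): OK
Complementary slackness (lambda_i * g_i(x) = 0 for all i): OK

Verdict: the first failing condition is primal_feasibility -> primal.

primal


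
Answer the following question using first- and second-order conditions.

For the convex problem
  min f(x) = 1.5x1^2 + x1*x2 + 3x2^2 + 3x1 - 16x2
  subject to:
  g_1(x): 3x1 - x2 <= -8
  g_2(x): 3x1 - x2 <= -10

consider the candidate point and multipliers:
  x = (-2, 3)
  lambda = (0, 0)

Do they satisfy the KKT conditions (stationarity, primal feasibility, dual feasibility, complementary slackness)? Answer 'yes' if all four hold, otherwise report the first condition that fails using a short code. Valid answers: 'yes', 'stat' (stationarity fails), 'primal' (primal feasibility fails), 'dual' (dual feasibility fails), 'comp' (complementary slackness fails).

Gradient of f: grad f(x) = Q x + c = (0, 0)
Constraint values g_i(x) = a_i^T x - b_i:
  g_1((-2, 3)) = -1
  g_2((-2, 3)) = 1
Stationarity residual: grad f(x) + sum_i lambda_i a_i = (0, 0)
  -> stationarity OK
Primal feasibility (all g_i <= 0): FAILS
Dual feasibility (all lambda_i >= 0): OK
Complementary slackness (lambda_i * g_i(x) = 0 for all i): OK

Verdict: the first failing condition is primal_feasibility -> primal.

primal


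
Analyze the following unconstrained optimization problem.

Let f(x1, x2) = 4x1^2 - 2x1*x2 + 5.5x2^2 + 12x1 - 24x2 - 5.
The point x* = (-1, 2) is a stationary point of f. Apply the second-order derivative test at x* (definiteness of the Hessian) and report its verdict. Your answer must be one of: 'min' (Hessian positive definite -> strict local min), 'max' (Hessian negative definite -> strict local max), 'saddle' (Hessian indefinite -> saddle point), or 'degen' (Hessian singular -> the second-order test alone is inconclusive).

Compute the Hessian H = grad^2 f:
  H = [[8, -2], [-2, 11]]
Verify stationarity: grad f(x*) = H x* + g = (0, 0).
Eigenvalues of H: 7, 12.
Both eigenvalues > 0, so H is positive definite -> x* is a strict local min.

min


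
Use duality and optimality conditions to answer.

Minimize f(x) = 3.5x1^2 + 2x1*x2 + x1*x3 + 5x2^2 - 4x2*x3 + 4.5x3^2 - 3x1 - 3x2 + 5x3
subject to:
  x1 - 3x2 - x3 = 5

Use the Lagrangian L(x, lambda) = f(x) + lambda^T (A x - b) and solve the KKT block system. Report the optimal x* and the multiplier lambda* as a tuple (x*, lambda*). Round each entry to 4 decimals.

Form the Lagrangian:
  L(x, lambda) = (1/2) x^T Q x + c^T x + lambda^T (A x - b)
Stationarity (grad_x L = 0): Q x + c + A^T lambda = 0.
Primal feasibility: A x = b.

This gives the KKT block system:
  [ Q   A^T ] [ x     ]   [-c ]
  [ A    0  ] [ lambda ] = [ b ]

Solving the linear system:
  x*      = (1.086, -0.8891, -1.2467)
  lambda* = (-1.5774)
  f(x*)   = 0.5315

x* = (1.086, -0.8891, -1.2467), lambda* = (-1.5774)


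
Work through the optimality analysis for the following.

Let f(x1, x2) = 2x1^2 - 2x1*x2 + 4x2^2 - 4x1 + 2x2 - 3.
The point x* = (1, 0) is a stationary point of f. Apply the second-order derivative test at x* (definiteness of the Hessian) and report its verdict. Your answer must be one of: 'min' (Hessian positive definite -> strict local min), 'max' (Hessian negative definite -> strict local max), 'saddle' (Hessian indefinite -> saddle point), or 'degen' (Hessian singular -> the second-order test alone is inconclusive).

Compute the Hessian H = grad^2 f:
  H = [[4, -2], [-2, 8]]
Verify stationarity: grad f(x*) = H x* + g = (0, 0).
Eigenvalues of H: 3.1716, 8.8284.
Both eigenvalues > 0, so H is positive definite -> x* is a strict local min.

min


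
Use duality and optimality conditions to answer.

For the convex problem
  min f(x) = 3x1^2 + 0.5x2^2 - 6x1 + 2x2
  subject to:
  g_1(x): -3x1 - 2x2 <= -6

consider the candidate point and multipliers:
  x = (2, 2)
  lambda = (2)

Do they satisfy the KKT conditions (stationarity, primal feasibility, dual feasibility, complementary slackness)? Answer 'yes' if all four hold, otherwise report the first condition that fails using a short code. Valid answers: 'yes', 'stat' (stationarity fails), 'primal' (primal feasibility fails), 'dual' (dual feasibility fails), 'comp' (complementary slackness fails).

Gradient of f: grad f(x) = Q x + c = (6, 4)
Constraint values g_i(x) = a_i^T x - b_i:
  g_1((2, 2)) = -4
Stationarity residual: grad f(x) + sum_i lambda_i a_i = (0, 0)
  -> stationarity OK
Primal feasibility (all g_i <= 0): OK
Dual feasibility (all lambda_i >= 0): OK
Complementary slackness (lambda_i * g_i(x) = 0 for all i): FAILS

Verdict: the first failing condition is complementary_slackness -> comp.

comp


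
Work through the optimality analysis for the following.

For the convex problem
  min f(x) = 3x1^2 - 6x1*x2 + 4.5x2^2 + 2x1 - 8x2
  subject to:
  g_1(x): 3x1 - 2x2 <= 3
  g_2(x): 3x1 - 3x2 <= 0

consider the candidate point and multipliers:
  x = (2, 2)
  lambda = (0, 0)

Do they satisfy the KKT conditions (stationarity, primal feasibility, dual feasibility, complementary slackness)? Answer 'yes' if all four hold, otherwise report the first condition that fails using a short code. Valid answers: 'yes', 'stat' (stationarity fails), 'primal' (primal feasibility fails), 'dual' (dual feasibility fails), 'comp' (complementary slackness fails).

Gradient of f: grad f(x) = Q x + c = (2, -2)
Constraint values g_i(x) = a_i^T x - b_i:
  g_1((2, 2)) = -1
  g_2((2, 2)) = 0
Stationarity residual: grad f(x) + sum_i lambda_i a_i = (2, -2)
  -> stationarity FAILS
Primal feasibility (all g_i <= 0): OK
Dual feasibility (all lambda_i >= 0): OK
Complementary slackness (lambda_i * g_i(x) = 0 for all i): OK

Verdict: the first failing condition is stationarity -> stat.

stat


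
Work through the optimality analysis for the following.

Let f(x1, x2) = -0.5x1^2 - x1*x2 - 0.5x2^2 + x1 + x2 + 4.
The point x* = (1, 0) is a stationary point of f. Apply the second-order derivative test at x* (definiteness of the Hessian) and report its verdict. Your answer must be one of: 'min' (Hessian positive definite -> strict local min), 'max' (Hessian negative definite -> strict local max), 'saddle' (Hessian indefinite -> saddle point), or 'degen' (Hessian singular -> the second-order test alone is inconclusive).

Compute the Hessian H = grad^2 f:
  H = [[-1, -1], [-1, -1]]
Verify stationarity: grad f(x*) = H x* + g = (0, 0).
Eigenvalues of H: -2, 0.
H has a zero eigenvalue (singular; negative semidefinite but not definite), so H is neither positive definite, negative definite, nor indefinite. The second-order test alone is inconclusive -> degen.
(Indeed, f is constant along the null direction of H through x*, so x* is not a strict local extremum.)

degen


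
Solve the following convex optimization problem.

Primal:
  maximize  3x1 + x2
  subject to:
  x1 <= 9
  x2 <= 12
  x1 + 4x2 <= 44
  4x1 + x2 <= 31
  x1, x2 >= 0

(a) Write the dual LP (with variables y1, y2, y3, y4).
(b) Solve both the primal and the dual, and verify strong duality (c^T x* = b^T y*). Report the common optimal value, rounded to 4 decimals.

The standard primal-dual pair for 'max c^T x s.t. A x <= b, x >= 0' is:
  Dual:  min b^T y  s.t.  A^T y >= c,  y >= 0.

So the dual LP is:
  minimize  9y1 + 12y2 + 44y3 + 31y4
  subject to:
    y1 + y3 + 4y4 >= 3
    y2 + 4y3 + y4 >= 1
    y1, y2, y3, y4 >= 0

Solving the primal: x* = (5.3333, 9.6667).
  primal value c^T x* = 25.6667.
Solving the dual: y* = (0, 0, 0.0667, 0.7333).
  dual value b^T y* = 25.6667.
Strong duality: c^T x* = b^T y*. Confirmed.

25.6667


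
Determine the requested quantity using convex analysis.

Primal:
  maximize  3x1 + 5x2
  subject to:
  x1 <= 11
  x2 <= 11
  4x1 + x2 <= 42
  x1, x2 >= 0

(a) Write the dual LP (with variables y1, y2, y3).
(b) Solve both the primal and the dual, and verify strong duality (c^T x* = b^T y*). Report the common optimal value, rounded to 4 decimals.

The standard primal-dual pair for 'max c^T x s.t. A x <= b, x >= 0' is:
  Dual:  min b^T y  s.t.  A^T y >= c,  y >= 0.

So the dual LP is:
  minimize  11y1 + 11y2 + 42y3
  subject to:
    y1 + 4y3 >= 3
    y2 + y3 >= 5
    y1, y2, y3 >= 0

Solving the primal: x* = (7.75, 11).
  primal value c^T x* = 78.25.
Solving the dual: y* = (0, 4.25, 0.75).
  dual value b^T y* = 78.25.
Strong duality: c^T x* = b^T y*. Confirmed.

78.25


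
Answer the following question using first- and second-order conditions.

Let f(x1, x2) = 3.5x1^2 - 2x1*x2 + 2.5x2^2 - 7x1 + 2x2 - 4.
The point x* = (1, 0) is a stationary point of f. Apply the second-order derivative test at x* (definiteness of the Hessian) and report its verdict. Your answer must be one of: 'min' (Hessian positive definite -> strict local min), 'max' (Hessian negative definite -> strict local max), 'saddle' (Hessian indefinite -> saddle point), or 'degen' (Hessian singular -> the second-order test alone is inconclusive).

Compute the Hessian H = grad^2 f:
  H = [[7, -2], [-2, 5]]
Verify stationarity: grad f(x*) = H x* + g = (0, 0).
Eigenvalues of H: 3.7639, 8.2361.
Both eigenvalues > 0, so H is positive definite -> x* is a strict local min.

min


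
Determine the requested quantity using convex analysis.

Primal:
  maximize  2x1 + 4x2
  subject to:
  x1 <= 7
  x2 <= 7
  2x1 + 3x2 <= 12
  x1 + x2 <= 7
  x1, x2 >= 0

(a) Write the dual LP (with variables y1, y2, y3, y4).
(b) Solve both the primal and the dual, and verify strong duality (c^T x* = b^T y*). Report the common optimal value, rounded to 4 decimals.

The standard primal-dual pair for 'max c^T x s.t. A x <= b, x >= 0' is:
  Dual:  min b^T y  s.t.  A^T y >= c,  y >= 0.

So the dual LP is:
  minimize  7y1 + 7y2 + 12y3 + 7y4
  subject to:
    y1 + 2y3 + y4 >= 2
    y2 + 3y3 + y4 >= 4
    y1, y2, y3, y4 >= 0

Solving the primal: x* = (0, 4).
  primal value c^T x* = 16.
Solving the dual: y* = (0, 0, 1.3333, 0).
  dual value b^T y* = 16.
Strong duality: c^T x* = b^T y*. Confirmed.

16


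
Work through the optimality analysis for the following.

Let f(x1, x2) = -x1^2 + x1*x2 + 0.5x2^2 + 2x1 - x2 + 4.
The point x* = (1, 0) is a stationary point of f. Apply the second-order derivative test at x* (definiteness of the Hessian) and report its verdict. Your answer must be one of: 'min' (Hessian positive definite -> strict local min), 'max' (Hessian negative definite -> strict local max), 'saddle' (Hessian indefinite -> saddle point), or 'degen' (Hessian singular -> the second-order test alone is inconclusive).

Compute the Hessian H = grad^2 f:
  H = [[-2, 1], [1, 1]]
Verify stationarity: grad f(x*) = H x* + g = (0, 0).
Eigenvalues of H: -2.3028, 1.3028.
Eigenvalues have mixed signs, so H is indefinite -> x* is a saddle point.

saddle


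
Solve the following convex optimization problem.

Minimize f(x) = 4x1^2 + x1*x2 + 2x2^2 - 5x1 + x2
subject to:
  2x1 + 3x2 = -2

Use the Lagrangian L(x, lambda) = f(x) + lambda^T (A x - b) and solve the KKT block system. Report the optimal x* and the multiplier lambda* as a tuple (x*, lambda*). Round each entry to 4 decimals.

Form the Lagrangian:
  L(x, lambda) = (1/2) x^T Q x + c^T x + lambda^T (A x - b)
Stationarity (grad_x L = 0): Q x + c + A^T lambda = 0.
Primal feasibility: A x = b.

This gives the KKT block system:
  [ Q   A^T ] [ x     ]   [-c ]
  [ A    0  ] [ lambda ] = [ b ]

Solving the linear system:
  x*      = (0.5395, -1.0263)
  lambda* = (0.8553)
  f(x*)   = -1.0066

x* = (0.5395, -1.0263), lambda* = (0.8553)


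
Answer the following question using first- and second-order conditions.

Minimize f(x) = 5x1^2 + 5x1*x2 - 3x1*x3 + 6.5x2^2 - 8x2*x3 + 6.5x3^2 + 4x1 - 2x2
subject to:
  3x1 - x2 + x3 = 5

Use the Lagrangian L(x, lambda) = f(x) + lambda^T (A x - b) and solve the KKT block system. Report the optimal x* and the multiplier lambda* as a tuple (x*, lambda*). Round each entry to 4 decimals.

Form the Lagrangian:
  L(x, lambda) = (1/2) x^T Q x + c^T x + lambda^T (A x - b)
Stationarity (grad_x L = 0): Q x + c + A^T lambda = 0.
Primal feasibility: A x = b.

This gives the KKT block system:
  [ Q   A^T ] [ x     ]   [-c ]
  [ A    0  ] [ lambda ] = [ b ]

Solving the linear system:
  x*      = (1.3747, -0.5129, 0.363)
  lambda* = (-4.6979)
  f(x*)   = 15.007

x* = (1.3747, -0.5129, 0.363), lambda* = (-4.6979)


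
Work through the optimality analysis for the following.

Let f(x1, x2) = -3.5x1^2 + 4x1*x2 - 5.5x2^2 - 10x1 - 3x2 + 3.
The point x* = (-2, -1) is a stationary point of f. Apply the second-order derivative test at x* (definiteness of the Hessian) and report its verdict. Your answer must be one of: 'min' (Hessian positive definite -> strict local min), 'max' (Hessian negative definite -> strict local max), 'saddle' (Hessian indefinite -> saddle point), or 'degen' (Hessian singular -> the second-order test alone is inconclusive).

Compute the Hessian H = grad^2 f:
  H = [[-7, 4], [4, -11]]
Verify stationarity: grad f(x*) = H x* + g = (0, 0).
Eigenvalues of H: -13.4721, -4.5279.
Both eigenvalues < 0, so H is negative definite -> x* is a strict local max.

max


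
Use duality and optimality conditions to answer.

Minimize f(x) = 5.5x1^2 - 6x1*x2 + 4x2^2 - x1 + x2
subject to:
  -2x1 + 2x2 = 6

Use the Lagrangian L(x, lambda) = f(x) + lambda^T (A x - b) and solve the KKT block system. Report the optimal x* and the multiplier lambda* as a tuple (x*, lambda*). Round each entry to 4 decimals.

Form the Lagrangian:
  L(x, lambda) = (1/2) x^T Q x + c^T x + lambda^T (A x - b)
Stationarity (grad_x L = 0): Q x + c + A^T lambda = 0.
Primal feasibility: A x = b.

This gives the KKT block system:
  [ Q   A^T ] [ x     ]   [-c ]
  [ A    0  ] [ lambda ] = [ b ]

Solving the linear system:
  x*      = (-0.8571, 2.1429)
  lambda* = (-11.6429)
  f(x*)   = 36.4286

x* = (-0.8571, 2.1429), lambda* = (-11.6429)


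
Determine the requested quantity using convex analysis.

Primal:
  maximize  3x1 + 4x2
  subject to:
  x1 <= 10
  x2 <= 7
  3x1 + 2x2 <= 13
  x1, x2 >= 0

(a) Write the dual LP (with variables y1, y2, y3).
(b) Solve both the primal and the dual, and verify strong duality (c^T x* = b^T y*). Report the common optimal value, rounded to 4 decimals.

The standard primal-dual pair for 'max c^T x s.t. A x <= b, x >= 0' is:
  Dual:  min b^T y  s.t.  A^T y >= c,  y >= 0.

So the dual LP is:
  minimize  10y1 + 7y2 + 13y3
  subject to:
    y1 + 3y3 >= 3
    y2 + 2y3 >= 4
    y1, y2, y3 >= 0

Solving the primal: x* = (0, 6.5).
  primal value c^T x* = 26.
Solving the dual: y* = (0, 0, 2).
  dual value b^T y* = 26.
Strong duality: c^T x* = b^T y*. Confirmed.

26


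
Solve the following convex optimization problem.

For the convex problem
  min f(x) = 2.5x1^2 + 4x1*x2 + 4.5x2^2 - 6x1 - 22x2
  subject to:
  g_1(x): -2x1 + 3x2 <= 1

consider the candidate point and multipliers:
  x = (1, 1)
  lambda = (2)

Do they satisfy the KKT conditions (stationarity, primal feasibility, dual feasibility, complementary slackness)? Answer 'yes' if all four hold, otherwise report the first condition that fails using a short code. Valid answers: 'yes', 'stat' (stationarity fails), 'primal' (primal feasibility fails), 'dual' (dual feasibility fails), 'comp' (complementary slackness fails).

Gradient of f: grad f(x) = Q x + c = (3, -9)
Constraint values g_i(x) = a_i^T x - b_i:
  g_1((1, 1)) = 0
Stationarity residual: grad f(x) + sum_i lambda_i a_i = (-1, -3)
  -> stationarity FAILS
Primal feasibility (all g_i <= 0): OK
Dual feasibility (all lambda_i >= 0): OK
Complementary slackness (lambda_i * g_i(x) = 0 for all i): OK

Verdict: the first failing condition is stationarity -> stat.

stat


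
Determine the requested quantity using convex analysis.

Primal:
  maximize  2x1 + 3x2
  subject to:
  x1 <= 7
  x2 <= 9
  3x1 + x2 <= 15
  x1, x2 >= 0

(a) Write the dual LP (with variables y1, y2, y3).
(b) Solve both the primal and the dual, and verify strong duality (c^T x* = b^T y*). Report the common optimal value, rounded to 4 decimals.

The standard primal-dual pair for 'max c^T x s.t. A x <= b, x >= 0' is:
  Dual:  min b^T y  s.t.  A^T y >= c,  y >= 0.

So the dual LP is:
  minimize  7y1 + 9y2 + 15y3
  subject to:
    y1 + 3y3 >= 2
    y2 + y3 >= 3
    y1, y2, y3 >= 0

Solving the primal: x* = (2, 9).
  primal value c^T x* = 31.
Solving the dual: y* = (0, 2.3333, 0.6667).
  dual value b^T y* = 31.
Strong duality: c^T x* = b^T y*. Confirmed.

31


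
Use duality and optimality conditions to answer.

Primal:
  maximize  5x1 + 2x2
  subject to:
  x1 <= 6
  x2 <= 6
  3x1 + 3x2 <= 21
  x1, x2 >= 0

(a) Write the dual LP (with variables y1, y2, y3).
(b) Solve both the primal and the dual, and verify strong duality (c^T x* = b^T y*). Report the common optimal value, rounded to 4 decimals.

The standard primal-dual pair for 'max c^T x s.t. A x <= b, x >= 0' is:
  Dual:  min b^T y  s.t.  A^T y >= c,  y >= 0.

So the dual LP is:
  minimize  6y1 + 6y2 + 21y3
  subject to:
    y1 + 3y3 >= 5
    y2 + 3y3 >= 2
    y1, y2, y3 >= 0

Solving the primal: x* = (6, 1).
  primal value c^T x* = 32.
Solving the dual: y* = (3, 0, 0.6667).
  dual value b^T y* = 32.
Strong duality: c^T x* = b^T y*. Confirmed.

32


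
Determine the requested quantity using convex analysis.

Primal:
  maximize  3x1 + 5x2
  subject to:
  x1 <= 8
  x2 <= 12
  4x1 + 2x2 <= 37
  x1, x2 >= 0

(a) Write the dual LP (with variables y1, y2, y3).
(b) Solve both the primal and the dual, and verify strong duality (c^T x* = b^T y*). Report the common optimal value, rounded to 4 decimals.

The standard primal-dual pair for 'max c^T x s.t. A x <= b, x >= 0' is:
  Dual:  min b^T y  s.t.  A^T y >= c,  y >= 0.

So the dual LP is:
  minimize  8y1 + 12y2 + 37y3
  subject to:
    y1 + 4y3 >= 3
    y2 + 2y3 >= 5
    y1, y2, y3 >= 0

Solving the primal: x* = (3.25, 12).
  primal value c^T x* = 69.75.
Solving the dual: y* = (0, 3.5, 0.75).
  dual value b^T y* = 69.75.
Strong duality: c^T x* = b^T y*. Confirmed.

69.75


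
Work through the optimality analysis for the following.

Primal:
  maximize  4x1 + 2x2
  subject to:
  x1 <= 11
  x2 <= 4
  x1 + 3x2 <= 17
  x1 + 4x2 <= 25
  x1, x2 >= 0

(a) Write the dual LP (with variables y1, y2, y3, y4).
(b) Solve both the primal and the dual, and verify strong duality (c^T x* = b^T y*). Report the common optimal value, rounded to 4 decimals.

The standard primal-dual pair for 'max c^T x s.t. A x <= b, x >= 0' is:
  Dual:  min b^T y  s.t.  A^T y >= c,  y >= 0.

So the dual LP is:
  minimize  11y1 + 4y2 + 17y3 + 25y4
  subject to:
    y1 + y3 + y4 >= 4
    y2 + 3y3 + 4y4 >= 2
    y1, y2, y3, y4 >= 0

Solving the primal: x* = (11, 2).
  primal value c^T x* = 48.
Solving the dual: y* = (3.3333, 0, 0.6667, 0).
  dual value b^T y* = 48.
Strong duality: c^T x* = b^T y*. Confirmed.

48


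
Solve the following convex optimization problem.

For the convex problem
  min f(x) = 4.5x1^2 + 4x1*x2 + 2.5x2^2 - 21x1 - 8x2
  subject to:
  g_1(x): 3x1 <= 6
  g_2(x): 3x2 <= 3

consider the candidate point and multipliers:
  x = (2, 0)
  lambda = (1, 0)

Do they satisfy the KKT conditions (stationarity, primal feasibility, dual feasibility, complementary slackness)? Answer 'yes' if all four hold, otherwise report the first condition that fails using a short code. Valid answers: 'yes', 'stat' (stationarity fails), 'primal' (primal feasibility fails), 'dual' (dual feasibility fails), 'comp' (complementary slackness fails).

Gradient of f: grad f(x) = Q x + c = (-3, 0)
Constraint values g_i(x) = a_i^T x - b_i:
  g_1((2, 0)) = 0
  g_2((2, 0)) = -3
Stationarity residual: grad f(x) + sum_i lambda_i a_i = (0, 0)
  -> stationarity OK
Primal feasibility (all g_i <= 0): OK
Dual feasibility (all lambda_i >= 0): OK
Complementary slackness (lambda_i * g_i(x) = 0 for all i): OK

Verdict: yes, KKT holds.

yes


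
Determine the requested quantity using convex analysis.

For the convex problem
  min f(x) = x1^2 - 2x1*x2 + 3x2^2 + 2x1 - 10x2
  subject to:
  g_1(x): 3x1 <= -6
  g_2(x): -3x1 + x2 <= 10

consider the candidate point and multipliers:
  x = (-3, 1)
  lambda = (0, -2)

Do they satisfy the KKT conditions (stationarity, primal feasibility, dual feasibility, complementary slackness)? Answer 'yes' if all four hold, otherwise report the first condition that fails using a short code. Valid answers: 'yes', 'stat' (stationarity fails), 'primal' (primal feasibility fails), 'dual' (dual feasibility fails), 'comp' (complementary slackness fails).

Gradient of f: grad f(x) = Q x + c = (-6, 2)
Constraint values g_i(x) = a_i^T x - b_i:
  g_1((-3, 1)) = -3
  g_2((-3, 1)) = 0
Stationarity residual: grad f(x) + sum_i lambda_i a_i = (0, 0)
  -> stationarity OK
Primal feasibility (all g_i <= 0): OK
Dual feasibility (all lambda_i >= 0): FAILS
Complementary slackness (lambda_i * g_i(x) = 0 for all i): OK

Verdict: the first failing condition is dual_feasibility -> dual.

dual


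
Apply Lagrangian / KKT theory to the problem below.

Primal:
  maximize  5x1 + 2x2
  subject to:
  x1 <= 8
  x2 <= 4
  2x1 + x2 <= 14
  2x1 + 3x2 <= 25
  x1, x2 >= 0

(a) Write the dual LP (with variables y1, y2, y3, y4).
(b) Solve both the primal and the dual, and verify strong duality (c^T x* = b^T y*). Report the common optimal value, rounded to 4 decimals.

The standard primal-dual pair for 'max c^T x s.t. A x <= b, x >= 0' is:
  Dual:  min b^T y  s.t.  A^T y >= c,  y >= 0.

So the dual LP is:
  minimize  8y1 + 4y2 + 14y3 + 25y4
  subject to:
    y1 + 2y3 + 2y4 >= 5
    y2 + y3 + 3y4 >= 2
    y1, y2, y3, y4 >= 0

Solving the primal: x* = (7, 0).
  primal value c^T x* = 35.
Solving the dual: y* = (0, 0, 2.5, 0).
  dual value b^T y* = 35.
Strong duality: c^T x* = b^T y*. Confirmed.

35


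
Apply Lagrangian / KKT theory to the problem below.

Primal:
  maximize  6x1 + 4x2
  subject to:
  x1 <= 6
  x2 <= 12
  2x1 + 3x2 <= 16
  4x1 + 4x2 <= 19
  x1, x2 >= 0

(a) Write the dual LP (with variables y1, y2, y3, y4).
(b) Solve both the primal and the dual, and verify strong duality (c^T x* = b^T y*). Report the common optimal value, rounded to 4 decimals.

The standard primal-dual pair for 'max c^T x s.t. A x <= b, x >= 0' is:
  Dual:  min b^T y  s.t.  A^T y >= c,  y >= 0.

So the dual LP is:
  minimize  6y1 + 12y2 + 16y3 + 19y4
  subject to:
    y1 + 2y3 + 4y4 >= 6
    y2 + 3y3 + 4y4 >= 4
    y1, y2, y3, y4 >= 0

Solving the primal: x* = (4.75, 0).
  primal value c^T x* = 28.5.
Solving the dual: y* = (0, 0, 0, 1.5).
  dual value b^T y* = 28.5.
Strong duality: c^T x* = b^T y*. Confirmed.

28.5


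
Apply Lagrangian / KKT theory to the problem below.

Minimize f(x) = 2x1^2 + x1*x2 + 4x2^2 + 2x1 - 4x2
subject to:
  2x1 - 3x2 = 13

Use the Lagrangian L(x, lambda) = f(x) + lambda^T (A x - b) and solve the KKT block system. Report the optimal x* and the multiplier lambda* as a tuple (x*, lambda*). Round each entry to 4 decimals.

Form the Lagrangian:
  L(x, lambda) = (1/2) x^T Q x + c^T x + lambda^T (A x - b)
Stationarity (grad_x L = 0): Q x + c + A^T lambda = 0.
Primal feasibility: A x = b.

This gives the KKT block system:
  [ Q   A^T ] [ x     ]   [-c ]
  [ A    0  ] [ lambda ] = [ b ]

Solving the linear system:
  x*      = (3.1625, -2.225)
  lambda* = (-6.2125)
  f(x*)   = 47.9937

x* = (3.1625, -2.225), lambda* = (-6.2125)


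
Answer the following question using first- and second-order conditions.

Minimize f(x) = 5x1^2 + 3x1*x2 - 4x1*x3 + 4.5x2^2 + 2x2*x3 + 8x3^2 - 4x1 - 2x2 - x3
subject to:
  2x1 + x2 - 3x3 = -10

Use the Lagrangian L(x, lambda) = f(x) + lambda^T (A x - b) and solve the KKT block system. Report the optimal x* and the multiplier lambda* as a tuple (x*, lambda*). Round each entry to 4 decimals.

Form the Lagrangian:
  L(x, lambda) = (1/2) x^T Q x + c^T x + lambda^T (A x - b)
Stationarity (grad_x L = 0): Q x + c + A^T lambda = 0.
Primal feasibility: A x = b.

This gives the KKT block system:
  [ Q   A^T ] [ x     ]   [-c ]
  [ A    0  ] [ lambda ] = [ b ]

Solving the linear system:
  x*      = (-0.6789, -1.4582, 2.3946)
  lambda* = (12.3712)
  f(x*)   = 63.4749

x* = (-0.6789, -1.4582, 2.3946), lambda* = (12.3712)


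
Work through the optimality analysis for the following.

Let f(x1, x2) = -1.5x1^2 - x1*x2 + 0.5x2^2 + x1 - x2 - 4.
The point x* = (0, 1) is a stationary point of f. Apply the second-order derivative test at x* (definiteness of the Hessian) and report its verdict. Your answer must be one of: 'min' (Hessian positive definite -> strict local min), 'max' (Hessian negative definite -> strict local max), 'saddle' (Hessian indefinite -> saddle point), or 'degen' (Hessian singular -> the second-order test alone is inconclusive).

Compute the Hessian H = grad^2 f:
  H = [[-3, -1], [-1, 1]]
Verify stationarity: grad f(x*) = H x* + g = (0, 0).
Eigenvalues of H: -3.2361, 1.2361.
Eigenvalues have mixed signs, so H is indefinite -> x* is a saddle point.

saddle


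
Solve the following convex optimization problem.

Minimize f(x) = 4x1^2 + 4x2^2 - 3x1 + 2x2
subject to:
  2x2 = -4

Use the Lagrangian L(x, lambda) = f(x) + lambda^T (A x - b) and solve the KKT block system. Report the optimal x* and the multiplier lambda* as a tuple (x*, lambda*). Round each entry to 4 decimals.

Form the Lagrangian:
  L(x, lambda) = (1/2) x^T Q x + c^T x + lambda^T (A x - b)
Stationarity (grad_x L = 0): Q x + c + A^T lambda = 0.
Primal feasibility: A x = b.

This gives the KKT block system:
  [ Q   A^T ] [ x     ]   [-c ]
  [ A    0  ] [ lambda ] = [ b ]

Solving the linear system:
  x*      = (0.375, -2)
  lambda* = (7)
  f(x*)   = 11.4375

x* = (0.375, -2), lambda* = (7)


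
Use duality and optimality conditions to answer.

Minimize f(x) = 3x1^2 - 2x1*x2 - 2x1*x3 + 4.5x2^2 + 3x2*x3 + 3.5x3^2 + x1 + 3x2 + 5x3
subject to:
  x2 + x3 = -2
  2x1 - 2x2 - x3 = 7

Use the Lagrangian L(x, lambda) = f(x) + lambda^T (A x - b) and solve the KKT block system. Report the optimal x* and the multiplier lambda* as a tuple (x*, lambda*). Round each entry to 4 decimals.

Form the Lagrangian:
  L(x, lambda) = (1/2) x^T Q x + c^T x + lambda^T (A x - b)
Stationarity (grad_x L = 0): Q x + c + A^T lambda = 0.
Primal feasibility: A x = b.

This gives the KKT block system:
  [ Q   A^T ] [ x     ]   [-c ]
  [ A    0  ] [ lambda ] = [ b ]

Solving the linear system:
  x*      = (1.8043, -1.3913, -0.6087)
  lambda* = (-0.8696, -7.913)
  f(x*)   = 24.1196

x* = (1.8043, -1.3913, -0.6087), lambda* = (-0.8696, -7.913)


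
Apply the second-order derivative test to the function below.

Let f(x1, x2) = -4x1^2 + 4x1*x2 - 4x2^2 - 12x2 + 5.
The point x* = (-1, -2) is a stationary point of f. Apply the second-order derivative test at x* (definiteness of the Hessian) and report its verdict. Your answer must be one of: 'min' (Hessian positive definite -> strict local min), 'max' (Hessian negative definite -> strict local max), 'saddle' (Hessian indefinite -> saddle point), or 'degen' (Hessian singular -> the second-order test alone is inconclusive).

Compute the Hessian H = grad^2 f:
  H = [[-8, 4], [4, -8]]
Verify stationarity: grad f(x*) = H x* + g = (0, 0).
Eigenvalues of H: -12, -4.
Both eigenvalues < 0, so H is negative definite -> x* is a strict local max.

max


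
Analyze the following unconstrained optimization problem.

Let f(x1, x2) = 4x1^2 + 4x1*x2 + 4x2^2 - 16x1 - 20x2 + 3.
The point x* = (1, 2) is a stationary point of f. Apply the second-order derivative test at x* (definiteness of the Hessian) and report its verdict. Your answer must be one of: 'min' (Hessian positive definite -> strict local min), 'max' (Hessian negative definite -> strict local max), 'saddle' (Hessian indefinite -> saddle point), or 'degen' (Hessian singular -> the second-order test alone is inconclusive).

Compute the Hessian H = grad^2 f:
  H = [[8, 4], [4, 8]]
Verify stationarity: grad f(x*) = H x* + g = (0, 0).
Eigenvalues of H: 4, 12.
Both eigenvalues > 0, so H is positive definite -> x* is a strict local min.

min


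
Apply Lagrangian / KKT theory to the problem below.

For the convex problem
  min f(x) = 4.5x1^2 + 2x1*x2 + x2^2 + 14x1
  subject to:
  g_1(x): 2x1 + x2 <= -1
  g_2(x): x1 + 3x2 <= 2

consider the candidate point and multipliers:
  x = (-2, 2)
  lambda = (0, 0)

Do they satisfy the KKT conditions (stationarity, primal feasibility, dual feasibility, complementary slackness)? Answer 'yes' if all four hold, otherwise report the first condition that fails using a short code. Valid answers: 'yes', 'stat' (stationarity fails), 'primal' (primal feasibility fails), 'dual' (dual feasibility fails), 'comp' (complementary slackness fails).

Gradient of f: grad f(x) = Q x + c = (0, 0)
Constraint values g_i(x) = a_i^T x - b_i:
  g_1((-2, 2)) = -1
  g_2((-2, 2)) = 2
Stationarity residual: grad f(x) + sum_i lambda_i a_i = (0, 0)
  -> stationarity OK
Primal feasibility (all g_i <= 0): FAILS
Dual feasibility (all lambda_i >= 0): OK
Complementary slackness (lambda_i * g_i(x) = 0 for all i): OK

Verdict: the first failing condition is primal_feasibility -> primal.

primal


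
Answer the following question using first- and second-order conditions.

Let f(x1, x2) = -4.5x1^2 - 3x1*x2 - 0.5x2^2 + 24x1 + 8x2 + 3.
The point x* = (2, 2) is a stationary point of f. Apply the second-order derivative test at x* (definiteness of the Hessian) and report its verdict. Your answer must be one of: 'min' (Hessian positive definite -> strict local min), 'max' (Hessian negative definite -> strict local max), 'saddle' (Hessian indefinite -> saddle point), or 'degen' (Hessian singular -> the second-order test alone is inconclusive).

Compute the Hessian H = grad^2 f:
  H = [[-9, -3], [-3, -1]]
Verify stationarity: grad f(x*) = H x* + g = (0, 0).
Eigenvalues of H: -10, 0.
H has a zero eigenvalue (singular; negative semidefinite but not definite), so H is neither positive definite, negative definite, nor indefinite. The second-order test alone is inconclusive -> degen.
(Indeed, f is constant along the null direction of H through x*, so x* is not a strict local extremum.)

degen


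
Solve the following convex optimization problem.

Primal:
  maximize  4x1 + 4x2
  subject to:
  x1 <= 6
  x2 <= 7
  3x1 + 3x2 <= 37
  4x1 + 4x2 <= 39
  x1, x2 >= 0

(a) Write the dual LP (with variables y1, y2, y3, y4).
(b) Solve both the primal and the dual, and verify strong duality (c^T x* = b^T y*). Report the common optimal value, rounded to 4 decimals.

The standard primal-dual pair for 'max c^T x s.t. A x <= b, x >= 0' is:
  Dual:  min b^T y  s.t.  A^T y >= c,  y >= 0.

So the dual LP is:
  minimize  6y1 + 7y2 + 37y3 + 39y4
  subject to:
    y1 + 3y3 + 4y4 >= 4
    y2 + 3y3 + 4y4 >= 4
    y1, y2, y3, y4 >= 0

Solving the primal: x* = (2.75, 7).
  primal value c^T x* = 39.
Solving the dual: y* = (0, 0, 0, 1).
  dual value b^T y* = 39.
Strong duality: c^T x* = b^T y*. Confirmed.

39


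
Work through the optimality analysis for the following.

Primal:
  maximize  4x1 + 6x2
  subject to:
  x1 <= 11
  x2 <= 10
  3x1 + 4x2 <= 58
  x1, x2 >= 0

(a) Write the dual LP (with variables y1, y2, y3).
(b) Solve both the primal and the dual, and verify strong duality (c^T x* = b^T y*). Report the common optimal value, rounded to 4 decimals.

The standard primal-dual pair for 'max c^T x s.t. A x <= b, x >= 0' is:
  Dual:  min b^T y  s.t.  A^T y >= c,  y >= 0.

So the dual LP is:
  minimize  11y1 + 10y2 + 58y3
  subject to:
    y1 + 3y3 >= 4
    y2 + 4y3 >= 6
    y1, y2, y3 >= 0

Solving the primal: x* = (6, 10).
  primal value c^T x* = 84.
Solving the dual: y* = (0, 0.6667, 1.3333).
  dual value b^T y* = 84.
Strong duality: c^T x* = b^T y*. Confirmed.

84


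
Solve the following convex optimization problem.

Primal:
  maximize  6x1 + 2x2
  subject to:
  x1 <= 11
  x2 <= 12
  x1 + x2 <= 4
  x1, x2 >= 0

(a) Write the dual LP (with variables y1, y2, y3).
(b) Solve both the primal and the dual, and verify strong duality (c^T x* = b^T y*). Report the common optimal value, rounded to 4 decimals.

The standard primal-dual pair for 'max c^T x s.t. A x <= b, x >= 0' is:
  Dual:  min b^T y  s.t.  A^T y >= c,  y >= 0.

So the dual LP is:
  minimize  11y1 + 12y2 + 4y3
  subject to:
    y1 + y3 >= 6
    y2 + y3 >= 2
    y1, y2, y3 >= 0

Solving the primal: x* = (4, 0).
  primal value c^T x* = 24.
Solving the dual: y* = (0, 0, 6).
  dual value b^T y* = 24.
Strong duality: c^T x* = b^T y*. Confirmed.

24


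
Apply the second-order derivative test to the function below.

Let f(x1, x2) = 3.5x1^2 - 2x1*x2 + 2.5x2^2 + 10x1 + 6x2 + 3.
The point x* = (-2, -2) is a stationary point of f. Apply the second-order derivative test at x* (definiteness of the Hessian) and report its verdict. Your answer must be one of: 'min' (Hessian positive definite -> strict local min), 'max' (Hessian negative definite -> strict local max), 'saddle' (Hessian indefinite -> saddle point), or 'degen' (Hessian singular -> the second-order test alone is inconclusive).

Compute the Hessian H = grad^2 f:
  H = [[7, -2], [-2, 5]]
Verify stationarity: grad f(x*) = H x* + g = (0, 0).
Eigenvalues of H: 3.7639, 8.2361.
Both eigenvalues > 0, so H is positive definite -> x* is a strict local min.

min


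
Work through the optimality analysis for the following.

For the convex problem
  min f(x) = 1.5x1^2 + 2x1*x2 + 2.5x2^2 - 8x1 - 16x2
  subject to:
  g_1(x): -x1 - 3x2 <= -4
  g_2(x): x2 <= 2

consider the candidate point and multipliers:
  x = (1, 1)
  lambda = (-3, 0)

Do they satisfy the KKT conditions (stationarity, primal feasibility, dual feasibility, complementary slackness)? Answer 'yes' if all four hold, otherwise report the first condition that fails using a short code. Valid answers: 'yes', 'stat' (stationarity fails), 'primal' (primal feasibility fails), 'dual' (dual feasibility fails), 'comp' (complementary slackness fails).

Gradient of f: grad f(x) = Q x + c = (-3, -9)
Constraint values g_i(x) = a_i^T x - b_i:
  g_1((1, 1)) = 0
  g_2((1, 1)) = -1
Stationarity residual: grad f(x) + sum_i lambda_i a_i = (0, 0)
  -> stationarity OK
Primal feasibility (all g_i <= 0): OK
Dual feasibility (all lambda_i >= 0): FAILS
Complementary slackness (lambda_i * g_i(x) = 0 for all i): OK

Verdict: the first failing condition is dual_feasibility -> dual.

dual


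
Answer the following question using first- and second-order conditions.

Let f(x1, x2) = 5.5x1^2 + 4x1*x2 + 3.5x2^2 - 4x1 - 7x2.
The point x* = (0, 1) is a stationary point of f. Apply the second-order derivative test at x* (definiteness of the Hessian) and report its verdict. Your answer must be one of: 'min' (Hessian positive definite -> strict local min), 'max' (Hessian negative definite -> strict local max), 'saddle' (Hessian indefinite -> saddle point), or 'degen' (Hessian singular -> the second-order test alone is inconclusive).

Compute the Hessian H = grad^2 f:
  H = [[11, 4], [4, 7]]
Verify stationarity: grad f(x*) = H x* + g = (0, 0).
Eigenvalues of H: 4.5279, 13.4721.
Both eigenvalues > 0, so H is positive definite -> x* is a strict local min.

min
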